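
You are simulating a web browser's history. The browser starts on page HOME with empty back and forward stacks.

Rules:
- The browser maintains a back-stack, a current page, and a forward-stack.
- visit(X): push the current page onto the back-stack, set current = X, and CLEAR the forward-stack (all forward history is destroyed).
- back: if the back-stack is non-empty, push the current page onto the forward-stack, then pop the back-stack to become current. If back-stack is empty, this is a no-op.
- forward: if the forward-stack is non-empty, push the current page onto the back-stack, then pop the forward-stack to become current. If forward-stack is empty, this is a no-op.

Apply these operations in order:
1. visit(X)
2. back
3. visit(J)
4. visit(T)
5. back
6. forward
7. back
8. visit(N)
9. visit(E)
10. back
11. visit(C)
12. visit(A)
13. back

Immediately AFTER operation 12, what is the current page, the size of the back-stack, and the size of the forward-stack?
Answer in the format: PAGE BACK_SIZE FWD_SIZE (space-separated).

After 1 (visit(X)): cur=X back=1 fwd=0
After 2 (back): cur=HOME back=0 fwd=1
After 3 (visit(J)): cur=J back=1 fwd=0
After 4 (visit(T)): cur=T back=2 fwd=0
After 5 (back): cur=J back=1 fwd=1
After 6 (forward): cur=T back=2 fwd=0
After 7 (back): cur=J back=1 fwd=1
After 8 (visit(N)): cur=N back=2 fwd=0
After 9 (visit(E)): cur=E back=3 fwd=0
After 10 (back): cur=N back=2 fwd=1
After 11 (visit(C)): cur=C back=3 fwd=0
After 12 (visit(A)): cur=A back=4 fwd=0

A 4 0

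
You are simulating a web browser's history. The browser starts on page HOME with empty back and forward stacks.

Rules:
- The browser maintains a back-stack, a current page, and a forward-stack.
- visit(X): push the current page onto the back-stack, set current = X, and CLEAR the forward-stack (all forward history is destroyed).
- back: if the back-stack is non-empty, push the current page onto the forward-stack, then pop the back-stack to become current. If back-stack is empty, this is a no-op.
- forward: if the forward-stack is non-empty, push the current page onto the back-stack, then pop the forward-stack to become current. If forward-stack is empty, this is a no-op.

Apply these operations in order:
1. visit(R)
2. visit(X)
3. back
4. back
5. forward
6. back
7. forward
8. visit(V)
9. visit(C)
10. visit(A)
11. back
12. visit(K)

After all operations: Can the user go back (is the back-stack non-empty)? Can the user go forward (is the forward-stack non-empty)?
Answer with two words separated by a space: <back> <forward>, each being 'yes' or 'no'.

Answer: yes no

Derivation:
After 1 (visit(R)): cur=R back=1 fwd=0
After 2 (visit(X)): cur=X back=2 fwd=0
After 3 (back): cur=R back=1 fwd=1
After 4 (back): cur=HOME back=0 fwd=2
After 5 (forward): cur=R back=1 fwd=1
After 6 (back): cur=HOME back=0 fwd=2
After 7 (forward): cur=R back=1 fwd=1
After 8 (visit(V)): cur=V back=2 fwd=0
After 9 (visit(C)): cur=C back=3 fwd=0
After 10 (visit(A)): cur=A back=4 fwd=0
After 11 (back): cur=C back=3 fwd=1
After 12 (visit(K)): cur=K back=4 fwd=0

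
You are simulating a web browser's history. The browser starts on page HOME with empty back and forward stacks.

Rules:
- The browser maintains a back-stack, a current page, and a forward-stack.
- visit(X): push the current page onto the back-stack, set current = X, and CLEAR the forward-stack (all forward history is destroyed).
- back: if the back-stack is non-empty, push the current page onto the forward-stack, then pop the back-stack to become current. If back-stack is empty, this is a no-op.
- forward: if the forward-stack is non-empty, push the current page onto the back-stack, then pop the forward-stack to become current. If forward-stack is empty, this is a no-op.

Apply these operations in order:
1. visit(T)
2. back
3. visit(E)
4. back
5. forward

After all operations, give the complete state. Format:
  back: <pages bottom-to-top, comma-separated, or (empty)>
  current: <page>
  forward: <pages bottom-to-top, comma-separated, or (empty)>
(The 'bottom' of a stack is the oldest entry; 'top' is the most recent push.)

Answer: back: HOME
current: E
forward: (empty)

Derivation:
After 1 (visit(T)): cur=T back=1 fwd=0
After 2 (back): cur=HOME back=0 fwd=1
After 3 (visit(E)): cur=E back=1 fwd=0
After 4 (back): cur=HOME back=0 fwd=1
After 5 (forward): cur=E back=1 fwd=0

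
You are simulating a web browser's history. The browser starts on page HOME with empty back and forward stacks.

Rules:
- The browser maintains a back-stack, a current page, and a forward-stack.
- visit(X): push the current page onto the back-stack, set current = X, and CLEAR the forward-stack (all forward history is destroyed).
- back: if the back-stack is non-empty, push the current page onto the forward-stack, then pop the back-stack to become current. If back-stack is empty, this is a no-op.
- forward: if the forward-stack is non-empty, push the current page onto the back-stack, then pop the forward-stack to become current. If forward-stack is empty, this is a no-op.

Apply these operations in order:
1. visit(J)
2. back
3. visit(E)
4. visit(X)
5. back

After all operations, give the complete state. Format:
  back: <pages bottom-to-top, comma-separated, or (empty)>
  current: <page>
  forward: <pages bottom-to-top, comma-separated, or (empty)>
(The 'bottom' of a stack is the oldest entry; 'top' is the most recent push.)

Answer: back: HOME
current: E
forward: X

Derivation:
After 1 (visit(J)): cur=J back=1 fwd=0
After 2 (back): cur=HOME back=0 fwd=1
After 3 (visit(E)): cur=E back=1 fwd=0
After 4 (visit(X)): cur=X back=2 fwd=0
After 5 (back): cur=E back=1 fwd=1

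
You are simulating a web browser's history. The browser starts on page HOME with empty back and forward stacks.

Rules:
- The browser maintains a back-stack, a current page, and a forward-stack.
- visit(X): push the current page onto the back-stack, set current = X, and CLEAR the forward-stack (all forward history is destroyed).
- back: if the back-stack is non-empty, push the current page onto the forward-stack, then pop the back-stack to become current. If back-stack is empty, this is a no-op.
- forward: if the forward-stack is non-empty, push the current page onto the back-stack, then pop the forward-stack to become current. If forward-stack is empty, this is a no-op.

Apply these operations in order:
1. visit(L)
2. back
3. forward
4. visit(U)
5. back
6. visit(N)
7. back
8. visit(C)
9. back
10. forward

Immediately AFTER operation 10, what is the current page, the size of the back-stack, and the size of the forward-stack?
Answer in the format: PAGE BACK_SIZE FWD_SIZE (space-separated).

After 1 (visit(L)): cur=L back=1 fwd=0
After 2 (back): cur=HOME back=0 fwd=1
After 3 (forward): cur=L back=1 fwd=0
After 4 (visit(U)): cur=U back=2 fwd=0
After 5 (back): cur=L back=1 fwd=1
After 6 (visit(N)): cur=N back=2 fwd=0
After 7 (back): cur=L back=1 fwd=1
After 8 (visit(C)): cur=C back=2 fwd=0
After 9 (back): cur=L back=1 fwd=1
After 10 (forward): cur=C back=2 fwd=0

C 2 0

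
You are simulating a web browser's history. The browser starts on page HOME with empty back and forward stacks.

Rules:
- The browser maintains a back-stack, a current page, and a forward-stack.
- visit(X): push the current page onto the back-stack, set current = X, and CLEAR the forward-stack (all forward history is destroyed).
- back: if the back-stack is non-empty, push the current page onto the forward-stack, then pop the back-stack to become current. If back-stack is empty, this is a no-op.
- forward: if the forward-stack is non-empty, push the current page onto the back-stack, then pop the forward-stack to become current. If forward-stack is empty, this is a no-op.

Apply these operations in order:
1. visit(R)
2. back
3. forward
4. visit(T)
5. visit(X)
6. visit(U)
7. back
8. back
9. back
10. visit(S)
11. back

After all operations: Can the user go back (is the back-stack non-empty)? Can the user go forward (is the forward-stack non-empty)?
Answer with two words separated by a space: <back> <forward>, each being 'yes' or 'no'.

After 1 (visit(R)): cur=R back=1 fwd=0
After 2 (back): cur=HOME back=0 fwd=1
After 3 (forward): cur=R back=1 fwd=0
After 4 (visit(T)): cur=T back=2 fwd=0
After 5 (visit(X)): cur=X back=3 fwd=0
After 6 (visit(U)): cur=U back=4 fwd=0
After 7 (back): cur=X back=3 fwd=1
After 8 (back): cur=T back=2 fwd=2
After 9 (back): cur=R back=1 fwd=3
After 10 (visit(S)): cur=S back=2 fwd=0
After 11 (back): cur=R back=1 fwd=1

Answer: yes yes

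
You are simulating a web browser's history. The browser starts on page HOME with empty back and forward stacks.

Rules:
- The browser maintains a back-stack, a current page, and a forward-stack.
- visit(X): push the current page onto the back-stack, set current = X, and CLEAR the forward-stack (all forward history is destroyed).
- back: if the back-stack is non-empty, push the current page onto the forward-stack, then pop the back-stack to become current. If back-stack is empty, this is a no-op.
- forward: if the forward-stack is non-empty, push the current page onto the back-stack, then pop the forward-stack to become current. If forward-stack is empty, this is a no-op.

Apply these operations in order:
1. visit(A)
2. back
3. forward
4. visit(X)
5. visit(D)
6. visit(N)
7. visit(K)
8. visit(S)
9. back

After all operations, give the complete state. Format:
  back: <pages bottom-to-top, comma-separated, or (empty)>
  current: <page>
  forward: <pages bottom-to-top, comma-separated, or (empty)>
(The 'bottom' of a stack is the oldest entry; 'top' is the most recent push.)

Answer: back: HOME,A,X,D,N
current: K
forward: S

Derivation:
After 1 (visit(A)): cur=A back=1 fwd=0
After 2 (back): cur=HOME back=0 fwd=1
After 3 (forward): cur=A back=1 fwd=0
After 4 (visit(X)): cur=X back=2 fwd=0
After 5 (visit(D)): cur=D back=3 fwd=0
After 6 (visit(N)): cur=N back=4 fwd=0
After 7 (visit(K)): cur=K back=5 fwd=0
After 8 (visit(S)): cur=S back=6 fwd=0
After 9 (back): cur=K back=5 fwd=1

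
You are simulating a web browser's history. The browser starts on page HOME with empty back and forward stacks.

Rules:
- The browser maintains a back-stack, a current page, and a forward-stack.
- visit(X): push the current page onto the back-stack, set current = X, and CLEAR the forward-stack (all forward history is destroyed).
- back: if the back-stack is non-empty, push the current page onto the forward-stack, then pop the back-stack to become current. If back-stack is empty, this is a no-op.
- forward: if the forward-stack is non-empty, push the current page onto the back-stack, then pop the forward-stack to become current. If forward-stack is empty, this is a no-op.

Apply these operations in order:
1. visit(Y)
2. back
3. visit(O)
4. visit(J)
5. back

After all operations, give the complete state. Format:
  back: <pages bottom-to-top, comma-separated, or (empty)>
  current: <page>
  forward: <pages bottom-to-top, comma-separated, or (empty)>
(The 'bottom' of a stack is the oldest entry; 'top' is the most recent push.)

Answer: back: HOME
current: O
forward: J

Derivation:
After 1 (visit(Y)): cur=Y back=1 fwd=0
After 2 (back): cur=HOME back=0 fwd=1
After 3 (visit(O)): cur=O back=1 fwd=0
After 4 (visit(J)): cur=J back=2 fwd=0
After 5 (back): cur=O back=1 fwd=1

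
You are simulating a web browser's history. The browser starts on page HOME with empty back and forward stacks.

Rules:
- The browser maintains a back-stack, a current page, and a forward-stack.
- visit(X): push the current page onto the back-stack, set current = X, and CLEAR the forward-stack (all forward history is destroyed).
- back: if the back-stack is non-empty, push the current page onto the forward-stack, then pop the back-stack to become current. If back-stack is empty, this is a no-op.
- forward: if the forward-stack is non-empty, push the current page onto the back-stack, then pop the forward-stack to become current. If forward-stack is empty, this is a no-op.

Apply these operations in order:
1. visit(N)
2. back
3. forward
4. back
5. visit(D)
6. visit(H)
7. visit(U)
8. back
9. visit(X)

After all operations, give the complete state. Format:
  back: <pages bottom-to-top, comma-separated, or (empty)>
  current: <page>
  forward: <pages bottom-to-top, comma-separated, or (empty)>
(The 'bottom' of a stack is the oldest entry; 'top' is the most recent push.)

Answer: back: HOME,D,H
current: X
forward: (empty)

Derivation:
After 1 (visit(N)): cur=N back=1 fwd=0
After 2 (back): cur=HOME back=0 fwd=1
After 3 (forward): cur=N back=1 fwd=0
After 4 (back): cur=HOME back=0 fwd=1
After 5 (visit(D)): cur=D back=1 fwd=0
After 6 (visit(H)): cur=H back=2 fwd=0
After 7 (visit(U)): cur=U back=3 fwd=0
After 8 (back): cur=H back=2 fwd=1
After 9 (visit(X)): cur=X back=3 fwd=0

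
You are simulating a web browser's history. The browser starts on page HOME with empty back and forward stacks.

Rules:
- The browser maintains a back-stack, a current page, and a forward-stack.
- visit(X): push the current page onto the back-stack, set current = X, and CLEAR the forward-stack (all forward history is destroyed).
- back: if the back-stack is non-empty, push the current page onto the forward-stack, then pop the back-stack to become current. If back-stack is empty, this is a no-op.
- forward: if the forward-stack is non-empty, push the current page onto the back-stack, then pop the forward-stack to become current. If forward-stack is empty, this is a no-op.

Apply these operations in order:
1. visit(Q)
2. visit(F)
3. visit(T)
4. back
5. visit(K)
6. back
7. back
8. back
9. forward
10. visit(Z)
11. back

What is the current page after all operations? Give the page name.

After 1 (visit(Q)): cur=Q back=1 fwd=0
After 2 (visit(F)): cur=F back=2 fwd=0
After 3 (visit(T)): cur=T back=3 fwd=0
After 4 (back): cur=F back=2 fwd=1
After 5 (visit(K)): cur=K back=3 fwd=0
After 6 (back): cur=F back=2 fwd=1
After 7 (back): cur=Q back=1 fwd=2
After 8 (back): cur=HOME back=0 fwd=3
After 9 (forward): cur=Q back=1 fwd=2
After 10 (visit(Z)): cur=Z back=2 fwd=0
After 11 (back): cur=Q back=1 fwd=1

Answer: Q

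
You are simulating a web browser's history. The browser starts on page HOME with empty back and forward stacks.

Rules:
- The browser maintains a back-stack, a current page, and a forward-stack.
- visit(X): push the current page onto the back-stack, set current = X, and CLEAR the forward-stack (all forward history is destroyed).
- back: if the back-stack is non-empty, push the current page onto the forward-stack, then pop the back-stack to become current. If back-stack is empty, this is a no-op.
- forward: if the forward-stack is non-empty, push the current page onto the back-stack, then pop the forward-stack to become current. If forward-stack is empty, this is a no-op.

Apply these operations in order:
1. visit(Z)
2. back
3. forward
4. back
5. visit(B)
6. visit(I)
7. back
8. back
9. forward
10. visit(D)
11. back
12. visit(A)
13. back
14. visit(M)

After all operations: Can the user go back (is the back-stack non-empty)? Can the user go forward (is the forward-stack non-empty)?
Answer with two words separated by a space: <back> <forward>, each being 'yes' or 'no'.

After 1 (visit(Z)): cur=Z back=1 fwd=0
After 2 (back): cur=HOME back=0 fwd=1
After 3 (forward): cur=Z back=1 fwd=0
After 4 (back): cur=HOME back=0 fwd=1
After 5 (visit(B)): cur=B back=1 fwd=0
After 6 (visit(I)): cur=I back=2 fwd=0
After 7 (back): cur=B back=1 fwd=1
After 8 (back): cur=HOME back=0 fwd=2
After 9 (forward): cur=B back=1 fwd=1
After 10 (visit(D)): cur=D back=2 fwd=0
After 11 (back): cur=B back=1 fwd=1
After 12 (visit(A)): cur=A back=2 fwd=0
After 13 (back): cur=B back=1 fwd=1
After 14 (visit(M)): cur=M back=2 fwd=0

Answer: yes no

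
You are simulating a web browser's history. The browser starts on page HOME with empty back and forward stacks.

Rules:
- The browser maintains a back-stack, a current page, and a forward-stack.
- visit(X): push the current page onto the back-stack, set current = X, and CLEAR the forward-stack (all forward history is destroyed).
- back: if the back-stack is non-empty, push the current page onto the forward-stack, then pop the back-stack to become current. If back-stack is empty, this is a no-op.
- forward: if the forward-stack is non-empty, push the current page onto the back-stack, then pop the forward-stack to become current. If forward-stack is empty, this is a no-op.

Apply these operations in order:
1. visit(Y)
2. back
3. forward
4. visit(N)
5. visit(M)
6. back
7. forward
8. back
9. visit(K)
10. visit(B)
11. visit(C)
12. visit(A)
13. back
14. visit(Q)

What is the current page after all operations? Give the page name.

After 1 (visit(Y)): cur=Y back=1 fwd=0
After 2 (back): cur=HOME back=0 fwd=1
After 3 (forward): cur=Y back=1 fwd=0
After 4 (visit(N)): cur=N back=2 fwd=0
After 5 (visit(M)): cur=M back=3 fwd=0
After 6 (back): cur=N back=2 fwd=1
After 7 (forward): cur=M back=3 fwd=0
After 8 (back): cur=N back=2 fwd=1
After 9 (visit(K)): cur=K back=3 fwd=0
After 10 (visit(B)): cur=B back=4 fwd=0
After 11 (visit(C)): cur=C back=5 fwd=0
After 12 (visit(A)): cur=A back=6 fwd=0
After 13 (back): cur=C back=5 fwd=1
After 14 (visit(Q)): cur=Q back=6 fwd=0

Answer: Q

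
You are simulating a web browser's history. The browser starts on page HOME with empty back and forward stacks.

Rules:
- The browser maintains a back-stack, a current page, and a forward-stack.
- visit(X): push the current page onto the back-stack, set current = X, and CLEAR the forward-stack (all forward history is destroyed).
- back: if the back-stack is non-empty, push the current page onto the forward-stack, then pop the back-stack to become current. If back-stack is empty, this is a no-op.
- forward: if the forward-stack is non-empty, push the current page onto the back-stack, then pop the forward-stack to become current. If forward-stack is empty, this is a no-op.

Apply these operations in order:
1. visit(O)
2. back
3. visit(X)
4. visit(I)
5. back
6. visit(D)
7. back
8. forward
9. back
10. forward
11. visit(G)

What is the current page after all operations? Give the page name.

After 1 (visit(O)): cur=O back=1 fwd=0
After 2 (back): cur=HOME back=0 fwd=1
After 3 (visit(X)): cur=X back=1 fwd=0
After 4 (visit(I)): cur=I back=2 fwd=0
After 5 (back): cur=X back=1 fwd=1
After 6 (visit(D)): cur=D back=2 fwd=0
After 7 (back): cur=X back=1 fwd=1
After 8 (forward): cur=D back=2 fwd=0
After 9 (back): cur=X back=1 fwd=1
After 10 (forward): cur=D back=2 fwd=0
After 11 (visit(G)): cur=G back=3 fwd=0

Answer: G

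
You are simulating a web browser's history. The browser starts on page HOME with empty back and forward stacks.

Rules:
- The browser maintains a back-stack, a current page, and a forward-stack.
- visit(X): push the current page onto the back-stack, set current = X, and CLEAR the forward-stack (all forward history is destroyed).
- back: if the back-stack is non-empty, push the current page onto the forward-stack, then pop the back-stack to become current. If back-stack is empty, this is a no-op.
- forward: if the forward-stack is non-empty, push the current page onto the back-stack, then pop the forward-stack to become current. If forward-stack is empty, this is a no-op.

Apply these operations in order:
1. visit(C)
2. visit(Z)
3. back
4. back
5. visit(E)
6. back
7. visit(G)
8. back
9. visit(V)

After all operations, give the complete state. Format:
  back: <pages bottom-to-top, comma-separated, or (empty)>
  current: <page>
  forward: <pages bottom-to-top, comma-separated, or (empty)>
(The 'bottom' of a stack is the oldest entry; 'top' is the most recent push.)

After 1 (visit(C)): cur=C back=1 fwd=0
After 2 (visit(Z)): cur=Z back=2 fwd=0
After 3 (back): cur=C back=1 fwd=1
After 4 (back): cur=HOME back=0 fwd=2
After 5 (visit(E)): cur=E back=1 fwd=0
After 6 (back): cur=HOME back=0 fwd=1
After 7 (visit(G)): cur=G back=1 fwd=0
After 8 (back): cur=HOME back=0 fwd=1
After 9 (visit(V)): cur=V back=1 fwd=0

Answer: back: HOME
current: V
forward: (empty)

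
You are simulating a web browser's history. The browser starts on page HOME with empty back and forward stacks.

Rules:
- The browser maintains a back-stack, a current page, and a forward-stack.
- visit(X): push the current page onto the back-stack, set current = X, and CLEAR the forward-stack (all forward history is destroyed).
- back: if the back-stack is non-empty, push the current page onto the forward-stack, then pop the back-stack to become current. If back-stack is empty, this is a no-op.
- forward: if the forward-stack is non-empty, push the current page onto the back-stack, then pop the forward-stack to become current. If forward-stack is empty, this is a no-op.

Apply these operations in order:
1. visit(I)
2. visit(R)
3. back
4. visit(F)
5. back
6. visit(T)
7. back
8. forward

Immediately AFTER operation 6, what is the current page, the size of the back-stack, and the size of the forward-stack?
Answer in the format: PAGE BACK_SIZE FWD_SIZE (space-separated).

After 1 (visit(I)): cur=I back=1 fwd=0
After 2 (visit(R)): cur=R back=2 fwd=0
After 3 (back): cur=I back=1 fwd=1
After 4 (visit(F)): cur=F back=2 fwd=0
After 5 (back): cur=I back=1 fwd=1
After 6 (visit(T)): cur=T back=2 fwd=0

T 2 0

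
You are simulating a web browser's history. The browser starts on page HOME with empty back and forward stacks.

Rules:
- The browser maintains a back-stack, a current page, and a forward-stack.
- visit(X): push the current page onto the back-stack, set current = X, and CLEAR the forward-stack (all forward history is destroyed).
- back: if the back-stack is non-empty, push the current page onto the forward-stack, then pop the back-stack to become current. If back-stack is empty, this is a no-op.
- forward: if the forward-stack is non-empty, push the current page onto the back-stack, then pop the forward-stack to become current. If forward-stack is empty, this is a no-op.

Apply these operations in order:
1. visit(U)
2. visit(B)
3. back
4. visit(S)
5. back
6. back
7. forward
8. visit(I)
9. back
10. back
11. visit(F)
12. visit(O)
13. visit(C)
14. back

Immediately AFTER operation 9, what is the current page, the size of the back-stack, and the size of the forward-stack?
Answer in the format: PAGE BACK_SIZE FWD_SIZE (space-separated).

After 1 (visit(U)): cur=U back=1 fwd=0
After 2 (visit(B)): cur=B back=2 fwd=0
After 3 (back): cur=U back=1 fwd=1
After 4 (visit(S)): cur=S back=2 fwd=0
After 5 (back): cur=U back=1 fwd=1
After 6 (back): cur=HOME back=0 fwd=2
After 7 (forward): cur=U back=1 fwd=1
After 8 (visit(I)): cur=I back=2 fwd=0
After 9 (back): cur=U back=1 fwd=1

U 1 1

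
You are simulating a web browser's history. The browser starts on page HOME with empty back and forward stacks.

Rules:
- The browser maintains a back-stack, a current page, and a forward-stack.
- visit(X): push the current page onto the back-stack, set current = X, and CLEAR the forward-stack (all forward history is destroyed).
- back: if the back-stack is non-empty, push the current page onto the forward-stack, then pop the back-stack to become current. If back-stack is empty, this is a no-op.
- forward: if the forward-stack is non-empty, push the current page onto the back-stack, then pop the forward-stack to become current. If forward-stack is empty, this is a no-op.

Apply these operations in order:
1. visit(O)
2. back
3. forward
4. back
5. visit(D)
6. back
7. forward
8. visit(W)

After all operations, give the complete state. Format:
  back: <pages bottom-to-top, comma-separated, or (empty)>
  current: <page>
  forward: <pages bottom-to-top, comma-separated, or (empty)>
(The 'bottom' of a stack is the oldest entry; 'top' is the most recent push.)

Answer: back: HOME,D
current: W
forward: (empty)

Derivation:
After 1 (visit(O)): cur=O back=1 fwd=0
After 2 (back): cur=HOME back=0 fwd=1
After 3 (forward): cur=O back=1 fwd=0
After 4 (back): cur=HOME back=0 fwd=1
After 5 (visit(D)): cur=D back=1 fwd=0
After 6 (back): cur=HOME back=0 fwd=1
After 7 (forward): cur=D back=1 fwd=0
After 8 (visit(W)): cur=W back=2 fwd=0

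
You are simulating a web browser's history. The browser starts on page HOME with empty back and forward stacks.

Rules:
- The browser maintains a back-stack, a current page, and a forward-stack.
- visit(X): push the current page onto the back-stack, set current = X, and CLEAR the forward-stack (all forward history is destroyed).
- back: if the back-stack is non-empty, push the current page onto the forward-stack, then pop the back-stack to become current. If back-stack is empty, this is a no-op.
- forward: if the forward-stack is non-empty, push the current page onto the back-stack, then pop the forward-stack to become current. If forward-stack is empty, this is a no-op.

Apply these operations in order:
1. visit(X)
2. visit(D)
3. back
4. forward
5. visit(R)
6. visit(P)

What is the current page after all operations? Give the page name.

After 1 (visit(X)): cur=X back=1 fwd=0
After 2 (visit(D)): cur=D back=2 fwd=0
After 3 (back): cur=X back=1 fwd=1
After 4 (forward): cur=D back=2 fwd=0
After 5 (visit(R)): cur=R back=3 fwd=0
After 6 (visit(P)): cur=P back=4 fwd=0

Answer: P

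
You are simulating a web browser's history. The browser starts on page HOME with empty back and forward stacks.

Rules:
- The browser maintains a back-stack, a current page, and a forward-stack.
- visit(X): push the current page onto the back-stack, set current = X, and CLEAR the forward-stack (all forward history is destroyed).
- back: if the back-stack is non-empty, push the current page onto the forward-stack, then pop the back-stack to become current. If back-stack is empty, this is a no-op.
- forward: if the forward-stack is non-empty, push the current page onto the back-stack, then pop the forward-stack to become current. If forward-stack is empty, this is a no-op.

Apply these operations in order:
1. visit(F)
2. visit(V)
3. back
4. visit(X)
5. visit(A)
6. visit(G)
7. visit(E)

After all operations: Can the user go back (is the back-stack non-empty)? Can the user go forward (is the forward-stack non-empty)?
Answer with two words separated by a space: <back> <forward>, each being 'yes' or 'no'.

After 1 (visit(F)): cur=F back=1 fwd=0
After 2 (visit(V)): cur=V back=2 fwd=0
After 3 (back): cur=F back=1 fwd=1
After 4 (visit(X)): cur=X back=2 fwd=0
After 5 (visit(A)): cur=A back=3 fwd=0
After 6 (visit(G)): cur=G back=4 fwd=0
After 7 (visit(E)): cur=E back=5 fwd=0

Answer: yes no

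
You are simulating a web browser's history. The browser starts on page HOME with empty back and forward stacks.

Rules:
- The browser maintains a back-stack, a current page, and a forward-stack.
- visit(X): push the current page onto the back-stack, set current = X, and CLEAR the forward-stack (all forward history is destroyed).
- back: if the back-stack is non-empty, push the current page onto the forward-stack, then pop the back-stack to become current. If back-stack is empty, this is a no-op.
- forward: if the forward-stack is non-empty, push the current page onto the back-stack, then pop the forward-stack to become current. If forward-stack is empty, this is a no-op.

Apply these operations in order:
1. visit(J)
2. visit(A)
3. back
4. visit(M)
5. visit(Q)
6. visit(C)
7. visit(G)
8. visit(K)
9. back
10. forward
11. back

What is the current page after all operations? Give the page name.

Answer: G

Derivation:
After 1 (visit(J)): cur=J back=1 fwd=0
After 2 (visit(A)): cur=A back=2 fwd=0
After 3 (back): cur=J back=1 fwd=1
After 4 (visit(M)): cur=M back=2 fwd=0
After 5 (visit(Q)): cur=Q back=3 fwd=0
After 6 (visit(C)): cur=C back=4 fwd=0
After 7 (visit(G)): cur=G back=5 fwd=0
After 8 (visit(K)): cur=K back=6 fwd=0
After 9 (back): cur=G back=5 fwd=1
After 10 (forward): cur=K back=6 fwd=0
After 11 (back): cur=G back=5 fwd=1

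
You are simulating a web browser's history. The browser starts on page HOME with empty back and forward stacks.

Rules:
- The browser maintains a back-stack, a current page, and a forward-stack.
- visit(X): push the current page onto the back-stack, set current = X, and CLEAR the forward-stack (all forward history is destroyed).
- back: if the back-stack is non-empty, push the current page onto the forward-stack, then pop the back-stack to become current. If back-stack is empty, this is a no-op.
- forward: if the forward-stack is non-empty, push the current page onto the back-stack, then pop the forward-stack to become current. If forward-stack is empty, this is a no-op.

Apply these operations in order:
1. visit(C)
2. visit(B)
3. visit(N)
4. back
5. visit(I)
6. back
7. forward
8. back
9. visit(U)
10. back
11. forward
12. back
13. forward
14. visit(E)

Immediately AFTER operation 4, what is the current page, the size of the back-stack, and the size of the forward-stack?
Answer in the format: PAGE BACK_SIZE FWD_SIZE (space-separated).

After 1 (visit(C)): cur=C back=1 fwd=0
After 2 (visit(B)): cur=B back=2 fwd=0
After 3 (visit(N)): cur=N back=3 fwd=0
After 4 (back): cur=B back=2 fwd=1

B 2 1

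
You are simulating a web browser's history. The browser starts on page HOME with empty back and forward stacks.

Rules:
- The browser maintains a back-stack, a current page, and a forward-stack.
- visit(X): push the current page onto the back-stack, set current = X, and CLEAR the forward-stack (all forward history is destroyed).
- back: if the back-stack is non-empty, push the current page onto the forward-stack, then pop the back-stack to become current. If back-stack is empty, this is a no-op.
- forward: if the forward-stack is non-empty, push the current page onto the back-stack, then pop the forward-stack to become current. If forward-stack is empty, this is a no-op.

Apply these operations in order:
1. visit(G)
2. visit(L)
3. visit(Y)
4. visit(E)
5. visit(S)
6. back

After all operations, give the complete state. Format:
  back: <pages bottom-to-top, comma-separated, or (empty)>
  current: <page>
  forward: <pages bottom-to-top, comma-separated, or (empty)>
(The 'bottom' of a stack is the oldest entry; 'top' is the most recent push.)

After 1 (visit(G)): cur=G back=1 fwd=0
After 2 (visit(L)): cur=L back=2 fwd=0
After 3 (visit(Y)): cur=Y back=3 fwd=0
After 4 (visit(E)): cur=E back=4 fwd=0
After 5 (visit(S)): cur=S back=5 fwd=0
After 6 (back): cur=E back=4 fwd=1

Answer: back: HOME,G,L,Y
current: E
forward: S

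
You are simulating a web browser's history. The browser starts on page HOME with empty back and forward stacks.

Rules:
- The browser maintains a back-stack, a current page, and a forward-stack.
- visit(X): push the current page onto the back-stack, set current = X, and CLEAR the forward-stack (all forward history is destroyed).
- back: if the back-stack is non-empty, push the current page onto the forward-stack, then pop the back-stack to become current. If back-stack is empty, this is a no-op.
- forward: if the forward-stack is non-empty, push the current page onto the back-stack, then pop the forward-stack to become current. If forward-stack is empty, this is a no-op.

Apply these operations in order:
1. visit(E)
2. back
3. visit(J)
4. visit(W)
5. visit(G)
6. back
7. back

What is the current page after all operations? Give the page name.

After 1 (visit(E)): cur=E back=1 fwd=0
After 2 (back): cur=HOME back=0 fwd=1
After 3 (visit(J)): cur=J back=1 fwd=0
After 4 (visit(W)): cur=W back=2 fwd=0
After 5 (visit(G)): cur=G back=3 fwd=0
After 6 (back): cur=W back=2 fwd=1
After 7 (back): cur=J back=1 fwd=2

Answer: J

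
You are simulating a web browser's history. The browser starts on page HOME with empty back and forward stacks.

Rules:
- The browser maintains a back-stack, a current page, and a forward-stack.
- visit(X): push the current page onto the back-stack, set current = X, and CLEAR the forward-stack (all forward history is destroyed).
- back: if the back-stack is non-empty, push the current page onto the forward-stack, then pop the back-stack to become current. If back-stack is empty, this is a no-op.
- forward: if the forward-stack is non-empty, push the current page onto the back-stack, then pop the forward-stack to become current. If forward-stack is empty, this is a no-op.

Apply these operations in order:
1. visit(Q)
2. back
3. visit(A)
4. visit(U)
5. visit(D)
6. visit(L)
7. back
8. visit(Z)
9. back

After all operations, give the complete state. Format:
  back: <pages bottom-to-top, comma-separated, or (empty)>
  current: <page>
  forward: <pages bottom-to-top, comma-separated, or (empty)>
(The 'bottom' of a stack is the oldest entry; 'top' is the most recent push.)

After 1 (visit(Q)): cur=Q back=1 fwd=0
After 2 (back): cur=HOME back=0 fwd=1
After 3 (visit(A)): cur=A back=1 fwd=0
After 4 (visit(U)): cur=U back=2 fwd=0
After 5 (visit(D)): cur=D back=3 fwd=0
After 6 (visit(L)): cur=L back=4 fwd=0
After 7 (back): cur=D back=3 fwd=1
After 8 (visit(Z)): cur=Z back=4 fwd=0
After 9 (back): cur=D back=3 fwd=1

Answer: back: HOME,A,U
current: D
forward: Z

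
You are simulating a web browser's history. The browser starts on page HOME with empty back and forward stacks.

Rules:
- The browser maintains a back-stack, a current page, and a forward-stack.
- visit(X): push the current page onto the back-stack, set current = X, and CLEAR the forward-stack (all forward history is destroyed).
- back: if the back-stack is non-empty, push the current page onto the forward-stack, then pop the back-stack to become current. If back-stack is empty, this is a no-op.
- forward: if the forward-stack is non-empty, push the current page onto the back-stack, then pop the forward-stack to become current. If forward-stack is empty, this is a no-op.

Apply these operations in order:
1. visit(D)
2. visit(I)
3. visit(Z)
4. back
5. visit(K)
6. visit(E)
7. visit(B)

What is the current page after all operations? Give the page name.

Answer: B

Derivation:
After 1 (visit(D)): cur=D back=1 fwd=0
After 2 (visit(I)): cur=I back=2 fwd=0
After 3 (visit(Z)): cur=Z back=3 fwd=0
After 4 (back): cur=I back=2 fwd=1
After 5 (visit(K)): cur=K back=3 fwd=0
After 6 (visit(E)): cur=E back=4 fwd=0
After 7 (visit(B)): cur=B back=5 fwd=0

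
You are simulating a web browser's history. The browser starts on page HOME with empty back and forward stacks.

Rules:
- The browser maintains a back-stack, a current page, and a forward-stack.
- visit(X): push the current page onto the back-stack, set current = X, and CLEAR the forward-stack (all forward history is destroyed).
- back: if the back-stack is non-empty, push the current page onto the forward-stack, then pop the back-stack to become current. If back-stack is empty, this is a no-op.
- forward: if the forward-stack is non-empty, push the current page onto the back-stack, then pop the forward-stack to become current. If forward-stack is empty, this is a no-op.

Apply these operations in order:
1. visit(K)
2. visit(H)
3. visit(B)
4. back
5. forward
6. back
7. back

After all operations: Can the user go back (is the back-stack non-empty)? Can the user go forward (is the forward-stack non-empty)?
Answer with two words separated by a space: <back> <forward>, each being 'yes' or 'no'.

Answer: yes yes

Derivation:
After 1 (visit(K)): cur=K back=1 fwd=0
After 2 (visit(H)): cur=H back=2 fwd=0
After 3 (visit(B)): cur=B back=3 fwd=0
After 4 (back): cur=H back=2 fwd=1
After 5 (forward): cur=B back=3 fwd=0
After 6 (back): cur=H back=2 fwd=1
After 7 (back): cur=K back=1 fwd=2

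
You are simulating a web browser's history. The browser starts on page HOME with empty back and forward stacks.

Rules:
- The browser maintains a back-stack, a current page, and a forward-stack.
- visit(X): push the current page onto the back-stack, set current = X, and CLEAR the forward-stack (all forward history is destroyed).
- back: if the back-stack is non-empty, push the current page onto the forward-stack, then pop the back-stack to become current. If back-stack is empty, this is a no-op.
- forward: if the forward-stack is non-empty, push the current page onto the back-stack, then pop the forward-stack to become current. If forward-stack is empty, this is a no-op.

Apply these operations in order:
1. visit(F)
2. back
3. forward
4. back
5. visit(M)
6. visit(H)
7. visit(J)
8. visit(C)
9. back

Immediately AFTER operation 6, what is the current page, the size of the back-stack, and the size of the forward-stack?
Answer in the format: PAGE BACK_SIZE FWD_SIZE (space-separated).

After 1 (visit(F)): cur=F back=1 fwd=0
After 2 (back): cur=HOME back=0 fwd=1
After 3 (forward): cur=F back=1 fwd=0
After 4 (back): cur=HOME back=0 fwd=1
After 5 (visit(M)): cur=M back=1 fwd=0
After 6 (visit(H)): cur=H back=2 fwd=0

H 2 0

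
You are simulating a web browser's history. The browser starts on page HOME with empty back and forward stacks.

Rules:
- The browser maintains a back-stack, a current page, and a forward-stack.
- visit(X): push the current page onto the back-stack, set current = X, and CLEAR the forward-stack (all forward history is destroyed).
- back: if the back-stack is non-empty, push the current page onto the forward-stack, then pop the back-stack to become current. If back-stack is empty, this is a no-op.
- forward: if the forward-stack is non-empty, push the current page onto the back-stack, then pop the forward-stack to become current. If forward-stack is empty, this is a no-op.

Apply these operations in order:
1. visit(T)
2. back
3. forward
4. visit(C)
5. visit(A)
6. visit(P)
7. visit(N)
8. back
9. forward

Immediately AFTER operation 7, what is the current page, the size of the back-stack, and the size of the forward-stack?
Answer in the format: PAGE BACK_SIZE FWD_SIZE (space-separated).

After 1 (visit(T)): cur=T back=1 fwd=0
After 2 (back): cur=HOME back=0 fwd=1
After 3 (forward): cur=T back=1 fwd=0
After 4 (visit(C)): cur=C back=2 fwd=0
After 5 (visit(A)): cur=A back=3 fwd=0
After 6 (visit(P)): cur=P back=4 fwd=0
After 7 (visit(N)): cur=N back=5 fwd=0

N 5 0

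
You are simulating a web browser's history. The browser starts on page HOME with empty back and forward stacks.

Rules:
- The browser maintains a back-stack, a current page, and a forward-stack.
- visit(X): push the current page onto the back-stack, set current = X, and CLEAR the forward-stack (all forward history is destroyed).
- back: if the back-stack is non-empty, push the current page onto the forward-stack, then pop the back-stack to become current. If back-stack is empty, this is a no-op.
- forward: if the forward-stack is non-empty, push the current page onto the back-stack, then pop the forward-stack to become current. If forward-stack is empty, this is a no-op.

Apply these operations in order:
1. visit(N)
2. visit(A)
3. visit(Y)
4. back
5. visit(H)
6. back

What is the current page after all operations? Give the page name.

After 1 (visit(N)): cur=N back=1 fwd=0
After 2 (visit(A)): cur=A back=2 fwd=0
After 3 (visit(Y)): cur=Y back=3 fwd=0
After 4 (back): cur=A back=2 fwd=1
After 5 (visit(H)): cur=H back=3 fwd=0
After 6 (back): cur=A back=2 fwd=1

Answer: A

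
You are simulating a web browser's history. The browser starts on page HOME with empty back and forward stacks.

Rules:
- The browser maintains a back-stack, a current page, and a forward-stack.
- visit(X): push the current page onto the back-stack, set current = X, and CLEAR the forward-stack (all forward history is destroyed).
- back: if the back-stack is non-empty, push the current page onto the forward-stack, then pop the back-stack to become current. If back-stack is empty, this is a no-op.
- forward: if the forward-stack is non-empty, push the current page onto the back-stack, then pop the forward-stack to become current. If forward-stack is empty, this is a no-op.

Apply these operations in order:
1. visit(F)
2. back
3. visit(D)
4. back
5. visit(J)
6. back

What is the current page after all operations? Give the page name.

Answer: HOME

Derivation:
After 1 (visit(F)): cur=F back=1 fwd=0
After 2 (back): cur=HOME back=0 fwd=1
After 3 (visit(D)): cur=D back=1 fwd=0
After 4 (back): cur=HOME back=0 fwd=1
After 5 (visit(J)): cur=J back=1 fwd=0
After 6 (back): cur=HOME back=0 fwd=1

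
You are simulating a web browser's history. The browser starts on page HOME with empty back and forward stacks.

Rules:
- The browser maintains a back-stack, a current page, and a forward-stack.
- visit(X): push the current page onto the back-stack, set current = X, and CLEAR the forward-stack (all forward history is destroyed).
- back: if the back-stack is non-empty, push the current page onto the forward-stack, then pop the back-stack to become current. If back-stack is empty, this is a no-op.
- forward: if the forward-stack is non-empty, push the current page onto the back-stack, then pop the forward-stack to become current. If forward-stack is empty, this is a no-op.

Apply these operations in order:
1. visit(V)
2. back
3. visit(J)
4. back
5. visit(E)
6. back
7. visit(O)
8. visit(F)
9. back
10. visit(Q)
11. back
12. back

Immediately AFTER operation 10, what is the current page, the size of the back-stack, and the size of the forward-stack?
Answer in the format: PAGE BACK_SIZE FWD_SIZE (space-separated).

After 1 (visit(V)): cur=V back=1 fwd=0
After 2 (back): cur=HOME back=0 fwd=1
After 3 (visit(J)): cur=J back=1 fwd=0
After 4 (back): cur=HOME back=0 fwd=1
After 5 (visit(E)): cur=E back=1 fwd=0
After 6 (back): cur=HOME back=0 fwd=1
After 7 (visit(O)): cur=O back=1 fwd=0
After 8 (visit(F)): cur=F back=2 fwd=0
After 9 (back): cur=O back=1 fwd=1
After 10 (visit(Q)): cur=Q back=2 fwd=0

Q 2 0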